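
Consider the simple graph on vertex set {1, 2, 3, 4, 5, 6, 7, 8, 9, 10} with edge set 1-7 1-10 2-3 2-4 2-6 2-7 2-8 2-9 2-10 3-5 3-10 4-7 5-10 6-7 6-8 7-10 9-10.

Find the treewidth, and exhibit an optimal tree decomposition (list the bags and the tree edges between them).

Each bag holds 3 vertices, so the decomposition has width 2, which upper-bounds the treewidth. For the lower bound, the 3 vertices {1, 7, 10} are pairwise adjacent, and any tree decomposition puts a clique entirely inside one bag — forcing width ≥ 2. Combining the bounds, tw(G) = 2.

Treewidth 2.
One such decomposition:
Bags: B1 = {2, 6, 7}  B2 = {2, 4, 7}  B3 = {2, 7, 10}  B4 = {2, 9, 10}  B5 = {1, 7, 10}  B6 = {2, 6, 8}  B7 = {2, 3, 10}  B8 = {3, 5, 10}
Tree: B1–B2, B1–B3, B3–B4, B3–B5, B1–B6, B3–B7, B7–B8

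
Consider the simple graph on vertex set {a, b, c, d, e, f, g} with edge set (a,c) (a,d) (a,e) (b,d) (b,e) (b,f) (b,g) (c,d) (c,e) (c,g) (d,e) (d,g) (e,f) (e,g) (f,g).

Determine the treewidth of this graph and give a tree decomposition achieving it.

Treewidth 3.
One such decomposition:
Bags: B1 = {c, d, e, g}  B2 = {a, c, d, e}  B3 = {b, d, e, g}  B4 = {b, e, f, g}
Tree: B1–B2, B1–B3, B3–B4

Every bag has size at most 4, so the width is 4 − 1 = 3 and tw(G) ≤ 3. On the other hand G contains the 4-clique {c, d, e, g}. A clique must lie in a single bag of any decomposition, so no decomposition can have width below 3. The upper and lower bounds meet at 3, so that is the treewidth.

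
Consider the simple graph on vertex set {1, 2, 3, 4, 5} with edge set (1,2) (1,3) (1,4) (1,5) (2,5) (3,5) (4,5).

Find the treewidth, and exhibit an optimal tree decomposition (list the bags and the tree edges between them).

Every bag has size at most 3, so the width is 3 − 1 = 2 and tw(G) ≤ 2. Conversely, {1, 2, 5} is a clique of size 3, and the vertices of any clique must share a bag in every tree decomposition; so some bag has ≥ 3 vertices and tw(G) ≥ 2. Hence tw(G) = 2 exactly.

Treewidth 2.
One optimal decomposition is:
Bags: B1 = {1, 4, 5}  B2 = {1, 2, 5}  B3 = {1, 3, 5}
Tree: B1–B2, B1–B3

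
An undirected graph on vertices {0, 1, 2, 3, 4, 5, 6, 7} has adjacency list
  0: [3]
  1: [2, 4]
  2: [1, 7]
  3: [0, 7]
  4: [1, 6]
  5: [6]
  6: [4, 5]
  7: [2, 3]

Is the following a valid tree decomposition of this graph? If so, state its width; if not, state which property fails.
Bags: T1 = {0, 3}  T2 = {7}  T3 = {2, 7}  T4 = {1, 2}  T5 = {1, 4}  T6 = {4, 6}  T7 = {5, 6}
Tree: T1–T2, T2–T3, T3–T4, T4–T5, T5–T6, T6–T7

A tree decomposition must satisfy three properties: every vertex lies in some bag; for every edge, both endpoints lie together in some bag; and for every vertex, the bags containing it form a connected subtree. Here edge (3,7) lies in no bag, so the decomposition is invalid.

No — edge (3,7) lies in no bag.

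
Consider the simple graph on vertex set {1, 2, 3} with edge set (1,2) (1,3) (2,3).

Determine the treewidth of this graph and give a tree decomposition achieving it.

Treewidth 2.
One such decomposition:
Bags: B1 = {1, 2, 3}
Tree: (single bag)

A single bag containing all 3 vertices is trivially a valid decomposition of width 2. On the other hand G contains the 3-clique {1, 2, 3}. A clique must lie in a single bag of any decomposition, so no decomposition can have width below 2. Hence tw(G) = 2 exactly.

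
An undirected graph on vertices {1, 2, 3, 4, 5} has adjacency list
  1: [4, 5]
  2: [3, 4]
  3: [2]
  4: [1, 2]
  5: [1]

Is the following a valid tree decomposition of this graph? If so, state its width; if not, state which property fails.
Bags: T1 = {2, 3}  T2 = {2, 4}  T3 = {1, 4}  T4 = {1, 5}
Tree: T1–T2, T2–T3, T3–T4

Yes; width 1.

Checking the three conditions: (i) the bags cover all of {1, 2, 3, 4, 5}; (ii) for each edge, some bag contains both endpoints; (iii) the bags containing any fixed vertex form a subtree. All hold, so the decomposition is valid with width 2 − 1 = 1.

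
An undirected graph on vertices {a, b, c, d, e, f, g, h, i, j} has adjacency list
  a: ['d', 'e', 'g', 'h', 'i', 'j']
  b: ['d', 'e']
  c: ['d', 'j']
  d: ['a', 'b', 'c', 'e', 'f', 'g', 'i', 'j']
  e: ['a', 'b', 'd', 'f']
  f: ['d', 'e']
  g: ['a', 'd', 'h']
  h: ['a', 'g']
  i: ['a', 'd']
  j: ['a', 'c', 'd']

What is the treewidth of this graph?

2

A width-2 tree decomposition is:
Bags: B1 = {a, d, e}  B2 = {a, d, j}  B3 = {a, d, i}  B4 = {a, d, g}  B5 = {d, e, f}  B6 = {b, d, e}  B7 = {c, d, j}  B8 = {a, g, h}
Tree: B1–B2, B2–B3, B2–B4, B1–B5, B5–B6, B2–B7, B4–B8
The largest bag has 3 vertices, giving width 2; this decomposition certifies tw(G) ≤ 2. Conversely, {a, d, g} is a clique of size 3, and the vertices of any clique must share a bag in every tree decomposition; so some bag has ≥ 3 vertices and tw(G) ≥ 2. The upper and lower bounds meet at 2, so that is the treewidth.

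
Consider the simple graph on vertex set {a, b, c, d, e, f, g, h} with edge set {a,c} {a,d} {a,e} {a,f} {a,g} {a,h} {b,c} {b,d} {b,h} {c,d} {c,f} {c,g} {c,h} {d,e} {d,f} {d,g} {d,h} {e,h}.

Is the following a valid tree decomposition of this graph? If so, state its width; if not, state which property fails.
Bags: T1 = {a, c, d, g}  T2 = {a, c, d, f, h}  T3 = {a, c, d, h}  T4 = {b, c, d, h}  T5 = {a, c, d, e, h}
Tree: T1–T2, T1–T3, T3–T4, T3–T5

No — bags containing vertex h are not connected in the tree.

A tree decomposition must satisfy three properties: every vertex lies in some bag; for every edge, both endpoints lie together in some bag; and for every vertex, the bags containing it form a connected subtree. Here bags containing vertex h are not connected in the tree, so the decomposition is invalid.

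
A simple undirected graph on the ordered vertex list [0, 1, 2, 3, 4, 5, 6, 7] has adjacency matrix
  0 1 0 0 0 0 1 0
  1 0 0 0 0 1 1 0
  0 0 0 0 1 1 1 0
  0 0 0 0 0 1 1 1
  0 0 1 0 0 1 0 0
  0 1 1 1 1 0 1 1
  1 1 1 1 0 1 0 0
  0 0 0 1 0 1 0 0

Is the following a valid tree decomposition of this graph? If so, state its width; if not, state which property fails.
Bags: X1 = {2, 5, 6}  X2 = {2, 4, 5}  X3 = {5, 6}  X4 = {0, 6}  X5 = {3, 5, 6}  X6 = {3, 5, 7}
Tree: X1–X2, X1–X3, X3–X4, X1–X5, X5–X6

A tree decomposition must satisfy three properties: every vertex lies in some bag; for every edge, both endpoints lie together in some bag; and for every vertex, the bags containing it form a connected subtree. Here vertex 1 appears in no bag, so the decomposition is invalid.

No — vertex 1 appears in no bag.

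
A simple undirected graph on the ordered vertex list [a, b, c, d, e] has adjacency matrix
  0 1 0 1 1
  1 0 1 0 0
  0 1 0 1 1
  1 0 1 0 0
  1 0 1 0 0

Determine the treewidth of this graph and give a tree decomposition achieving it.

Every bag has size at most 3, so the width is 3 − 1 = 2 and tw(G) ≤ 2. Since a–b–c–e–a is a cycle in G, G is not acyclic. Forests are exactly the graphs of treewidth ≤ 1, so tw(G) ≥ 2. Therefore the treewidth is 2.

Treewidth 2.
One such decomposition:
Bags: B1 = {a, b, c}  B2 = {a, c, e}  B3 = {a, c, d}
Tree: B1–B2, B2–B3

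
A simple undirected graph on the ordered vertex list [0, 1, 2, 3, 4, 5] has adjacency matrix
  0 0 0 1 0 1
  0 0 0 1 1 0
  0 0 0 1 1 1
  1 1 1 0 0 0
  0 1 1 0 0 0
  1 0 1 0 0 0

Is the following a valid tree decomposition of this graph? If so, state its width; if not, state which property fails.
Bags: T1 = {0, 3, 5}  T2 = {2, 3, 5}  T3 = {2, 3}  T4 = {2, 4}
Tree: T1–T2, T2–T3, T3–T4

A tree decomposition must satisfy three properties: every vertex lies in some bag; for every edge, both endpoints lie together in some bag; and for every vertex, the bags containing it form a connected subtree. Here vertex 1 appears in no bag, so the decomposition is invalid.

No — vertex 1 appears in no bag.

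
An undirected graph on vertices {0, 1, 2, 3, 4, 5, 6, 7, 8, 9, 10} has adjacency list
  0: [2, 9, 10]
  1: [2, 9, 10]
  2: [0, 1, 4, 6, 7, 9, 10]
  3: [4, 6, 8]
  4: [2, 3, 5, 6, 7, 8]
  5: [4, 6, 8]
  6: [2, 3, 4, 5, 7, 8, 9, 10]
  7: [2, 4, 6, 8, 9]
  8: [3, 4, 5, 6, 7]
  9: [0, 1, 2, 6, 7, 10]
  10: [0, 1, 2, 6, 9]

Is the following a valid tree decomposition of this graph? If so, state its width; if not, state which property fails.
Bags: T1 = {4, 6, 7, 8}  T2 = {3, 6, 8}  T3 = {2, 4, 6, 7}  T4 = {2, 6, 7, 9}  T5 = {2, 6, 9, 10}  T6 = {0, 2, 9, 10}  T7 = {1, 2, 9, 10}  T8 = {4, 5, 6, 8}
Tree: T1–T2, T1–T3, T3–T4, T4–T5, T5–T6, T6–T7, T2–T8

A tree decomposition must satisfy three properties: every vertex lies in some bag; for every edge, both endpoints lie together in some bag; and for every vertex, the bags containing it form a connected subtree. Here edge (4,3) lies in no bag, so the decomposition is invalid.

No — edge (4,3) lies in no bag.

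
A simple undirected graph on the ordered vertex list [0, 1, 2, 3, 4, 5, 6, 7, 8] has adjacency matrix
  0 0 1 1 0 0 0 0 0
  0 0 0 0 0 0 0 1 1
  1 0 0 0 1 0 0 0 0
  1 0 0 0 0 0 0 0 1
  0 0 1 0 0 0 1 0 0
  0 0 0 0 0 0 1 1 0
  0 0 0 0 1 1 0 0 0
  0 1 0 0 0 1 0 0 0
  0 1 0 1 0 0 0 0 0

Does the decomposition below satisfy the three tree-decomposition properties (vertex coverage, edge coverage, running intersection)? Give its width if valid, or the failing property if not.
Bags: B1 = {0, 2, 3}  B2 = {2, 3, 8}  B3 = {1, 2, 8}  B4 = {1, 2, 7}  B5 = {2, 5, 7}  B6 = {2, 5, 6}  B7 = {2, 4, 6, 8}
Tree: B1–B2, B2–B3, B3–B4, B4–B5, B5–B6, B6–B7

No — bags containing vertex 8 are not connected in the tree.

A tree decomposition must satisfy three properties: every vertex lies in some bag; for every edge, both endpoints lie together in some bag; and for every vertex, the bags containing it form a connected subtree. Here bags containing vertex 8 are not connected in the tree, so the decomposition is invalid.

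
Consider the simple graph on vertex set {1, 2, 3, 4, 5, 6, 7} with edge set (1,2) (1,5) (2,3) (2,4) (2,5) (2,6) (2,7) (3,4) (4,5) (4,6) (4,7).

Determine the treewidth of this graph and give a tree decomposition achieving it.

Treewidth 2.
One such decomposition:
Bags: B1 = {2, 4, 5}  B2 = {2, 4, 6}  B3 = {2, 3, 4}  B4 = {2, 4, 7}  B5 = {1, 2, 5}
Tree: B1–B2, B1–B3, B2–B4, B1–B5

Every bag has size at most 3, so the width is 3 − 1 = 2 and tw(G) ≤ 2. Conversely, {1, 2, 5} is a clique of size 3, and the vertices of any clique must share a bag in every tree decomposition; so some bag has ≥ 3 vertices and tw(G) ≥ 2. Combining the bounds, tw(G) = 2.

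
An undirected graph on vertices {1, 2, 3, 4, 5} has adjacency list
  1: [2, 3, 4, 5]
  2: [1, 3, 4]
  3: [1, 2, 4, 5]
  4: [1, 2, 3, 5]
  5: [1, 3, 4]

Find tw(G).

3

A width-3 tree decomposition is:
Bags: B1 = {1, 2, 3, 4}  B2 = {1, 3, 4, 5}
Tree: B1–B2
The largest bag has 4 vertices, giving width 3; this decomposition certifies tw(G) ≤ 3. Conversely, {1, 2, 3, 4} is a clique of size 4, and the vertices of any clique must share a bag in every tree decomposition; so some bag has ≥ 4 vertices and tw(G) ≥ 3. Hence tw(G) = 3 exactly.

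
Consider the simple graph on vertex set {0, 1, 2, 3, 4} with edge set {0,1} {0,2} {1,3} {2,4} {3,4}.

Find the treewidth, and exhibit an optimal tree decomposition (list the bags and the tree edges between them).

The largest bag has 3 vertices, giving width 2; this decomposition certifies tw(G) ≤ 2. For the lower bound, G contains the cycle 0–2–4–3–1–0, so G is not a forest; only forests have treewidth ≤ 1, hence tw(G) ≥ 2. Therefore the treewidth is 2.

Treewidth 2.
One optimal decomposition is:
Bags: B1 = {0, 2, 4}  B2 = {0, 3, 4}  B3 = {0, 1, 3}
Tree: B1–B2, B2–B3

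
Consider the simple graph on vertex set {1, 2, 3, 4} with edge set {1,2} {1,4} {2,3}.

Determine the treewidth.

1

A width-1 tree decomposition is:
Bags: B1 = {2, 3}  B2 = {1, 2}  B3 = {1, 4}
Tree: B1–B2, B2–B3
Every bag has size at most 2, so the width is 2 − 1 = 1 and tw(G) ≤ 1. Any graph with an edge has treewidth ≥ 1, and G has the edge 3–2. Therefore the treewidth is 1.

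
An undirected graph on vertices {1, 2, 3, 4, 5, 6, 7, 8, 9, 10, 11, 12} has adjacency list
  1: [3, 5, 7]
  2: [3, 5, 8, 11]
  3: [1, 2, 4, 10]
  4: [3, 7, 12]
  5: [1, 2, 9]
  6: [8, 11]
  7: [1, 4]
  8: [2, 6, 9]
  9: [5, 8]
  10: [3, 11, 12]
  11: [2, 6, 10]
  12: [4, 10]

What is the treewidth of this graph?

3

A width-3 tree decomposition is:
Bags: B1 = {1, 4, 7, 12}  B2 = {1, 3, 4, 12}  B3 = {1, 3, 10, 12}  B4 = {1, 3, 5, 10}  B5 = {2, 3, 5, 10}  B6 = {2, 5, 10, 11}  B7 = {2, 5, 9, 11}  B8 = {2, 8, 9, 11}  B9 = {6, 8, 9, 11}
Tree: B1–B2, B2–B3, B3–B4, B4–B5, B5–B6, B6–B7, B7–B8, B8–B9
Every bag has size at most 4, so the width is 4 − 1 = 3 and tw(G) ≤ 3. For the lower bound: the 4 vertex sets {4,7,12}, {1}, {3}, {2,5,10,11} are disjoint, each induces a connected subgraph, and every pair is joined by at least one edge of G. Contracting each set to a single vertex therefore yields K_{4} as a minor, and since treewidth is minor-monotone, tw(G) ≥ tw(K_{4}) = 3. Hence tw(G) = 3 exactly.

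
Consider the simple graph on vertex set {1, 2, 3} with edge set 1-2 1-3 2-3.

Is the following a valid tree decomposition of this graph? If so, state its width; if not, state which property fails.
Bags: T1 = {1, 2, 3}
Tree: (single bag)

Yes; width 2.

Every vertex of G appears in some bag (union = {1, 2, 3}); every edge is covered by a bag; and for each vertex v the set of bags containing v is connected in the bag tree. The decomposition is therefore valid. The largest bag has 3 vertices, so the width is 2.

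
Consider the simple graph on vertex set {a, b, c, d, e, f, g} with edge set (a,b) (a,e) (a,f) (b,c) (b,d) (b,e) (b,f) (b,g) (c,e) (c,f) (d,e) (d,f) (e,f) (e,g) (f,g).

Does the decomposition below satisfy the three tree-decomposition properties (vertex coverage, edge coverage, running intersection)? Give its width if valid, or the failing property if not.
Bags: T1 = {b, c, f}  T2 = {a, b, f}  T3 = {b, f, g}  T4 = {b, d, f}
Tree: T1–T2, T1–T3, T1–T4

A tree decomposition must satisfy three properties: every vertex lies in some bag; for every edge, both endpoints lie together in some bag; and for every vertex, the bags containing it form a connected subtree. Here vertex e appears in no bag, so the decomposition is invalid.

No — vertex e appears in no bag.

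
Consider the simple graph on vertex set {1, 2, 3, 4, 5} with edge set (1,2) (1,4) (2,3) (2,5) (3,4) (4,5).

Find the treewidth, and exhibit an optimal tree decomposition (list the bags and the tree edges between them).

Treewidth 2.
One optimal decomposition is:
Bags: B1 = {2, 3, 4}  B2 = {2, 4, 5}  B3 = {1, 2, 4}
Tree: B1–B2, B2–B3

Every bag has size at most 3, so the width is 3 − 1 = 2 and tw(G) ≤ 2. For the lower bound, G contains the cycle 2–3–4–5–2, so G is not a forest; only forests have treewidth ≤ 1, hence tw(G) ≥ 2. Therefore the treewidth is 2.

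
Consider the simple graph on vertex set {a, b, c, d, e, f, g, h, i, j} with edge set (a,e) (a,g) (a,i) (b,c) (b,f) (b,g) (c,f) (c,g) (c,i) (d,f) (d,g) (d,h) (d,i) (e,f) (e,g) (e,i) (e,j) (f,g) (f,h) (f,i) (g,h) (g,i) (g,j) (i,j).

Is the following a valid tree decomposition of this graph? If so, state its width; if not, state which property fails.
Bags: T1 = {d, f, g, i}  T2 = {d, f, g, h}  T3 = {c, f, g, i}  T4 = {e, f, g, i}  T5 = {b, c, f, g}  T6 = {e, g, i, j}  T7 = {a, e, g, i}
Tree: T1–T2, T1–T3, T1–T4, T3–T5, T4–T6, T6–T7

Yes; width 3.

Every vertex of G appears in some bag (union = {a, b, c, d, e, f, g, h, i, j}); every edge is covered by a bag; and for each vertex v the set of bags containing v is connected in the bag tree. The decomposition is therefore valid. The largest bag has 4 vertices, so the width is 3.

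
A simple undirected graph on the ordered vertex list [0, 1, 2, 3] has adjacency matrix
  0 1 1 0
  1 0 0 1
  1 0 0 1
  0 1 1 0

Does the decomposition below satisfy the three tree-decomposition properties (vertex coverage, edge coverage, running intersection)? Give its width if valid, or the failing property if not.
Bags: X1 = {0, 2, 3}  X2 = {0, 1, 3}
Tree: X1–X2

Yes; width 2.

Checking the three conditions: (i) the bags cover all of {0, 1, 2, 3}; (ii) for each edge, some bag contains both endpoints; (iii) the bags containing any fixed vertex form a subtree. All hold, so the decomposition is valid with width 3 − 1 = 2.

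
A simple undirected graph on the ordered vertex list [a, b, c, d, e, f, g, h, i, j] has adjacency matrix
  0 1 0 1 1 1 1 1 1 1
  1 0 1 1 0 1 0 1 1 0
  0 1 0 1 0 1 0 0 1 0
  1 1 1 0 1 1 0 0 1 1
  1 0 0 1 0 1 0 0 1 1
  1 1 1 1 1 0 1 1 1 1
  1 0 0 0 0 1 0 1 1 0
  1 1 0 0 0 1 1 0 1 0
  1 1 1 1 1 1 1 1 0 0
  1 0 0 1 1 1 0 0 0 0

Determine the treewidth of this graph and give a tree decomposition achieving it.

Every bag has size at most 5, so the width is 5 − 1 = 4 and tw(G) ≤ 4. For the lower bound, the 5 vertices {a, d, e, f, j} are pairwise adjacent, and any tree decomposition puts a clique entirely inside one bag — forcing width ≥ 4. Combining the bounds, tw(G) = 4.

Treewidth 4.
One such decomposition:
Bags: B1 = {a, d, e, f, i}  B2 = {a, b, d, f, i}  B3 = {a, b, f, h, i}  B4 = {a, f, g, h, i}  B5 = {a, d, e, f, j}  B6 = {b, c, d, f, i}
Tree: B1–B2, B2–B3, B3–B4, B1–B5, B2–B6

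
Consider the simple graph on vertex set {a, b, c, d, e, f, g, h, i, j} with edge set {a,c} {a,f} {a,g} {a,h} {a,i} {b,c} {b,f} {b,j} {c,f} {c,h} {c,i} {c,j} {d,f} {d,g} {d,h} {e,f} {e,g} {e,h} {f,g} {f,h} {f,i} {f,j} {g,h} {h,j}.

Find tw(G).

A width-3 tree decomposition is:
Bags: B1 = {a, c, f, h}  B2 = {a, f, g, h}  B3 = {c, f, h, j}  B4 = {e, f, g, h}  B5 = {b, c, f, j}  B6 = {d, f, g, h}  B7 = {a, c, f, i}
Tree: B1–B2, B1–B3, B2–B4, B3–B5, B2–B6, B1–B7
The largest bag has 4 vertices, giving width 3; this decomposition certifies tw(G) ≤ 3. For the lower bound, the 4 vertices {d, f, g, h} are pairwise adjacent, and any tree decomposition puts a clique entirely inside one bag — forcing width ≥ 3. Combining the bounds, tw(G) = 3.

3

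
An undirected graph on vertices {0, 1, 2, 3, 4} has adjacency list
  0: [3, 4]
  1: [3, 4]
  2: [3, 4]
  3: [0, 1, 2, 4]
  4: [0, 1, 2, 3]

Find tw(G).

2

A width-2 tree decomposition is:
Bags: B1 = {0, 3, 4}  B2 = {1, 3, 4}  B3 = {2, 3, 4}
Tree: B1–B2, B1–B3
The largest bag has 3 vertices, giving width 2; this decomposition certifies tw(G) ≤ 2. On the other hand G contains the 3-clique {0, 3, 4}. A clique must lie in a single bag of any decomposition, so no decomposition can have width below 2. Combining the bounds, tw(G) = 2.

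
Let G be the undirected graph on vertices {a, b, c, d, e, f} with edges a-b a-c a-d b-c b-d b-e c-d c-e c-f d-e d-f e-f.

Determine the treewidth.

3

A width-3 tree decomposition is:
Bags: B1 = {b, c, d, e}  B2 = {a, b, c, d}  B3 = {c, d, e, f}
Tree: B1–B2, B1–B3
Each bag holds 4 vertices, so the decomposition has width 3, which upper-bounds the treewidth. On the other hand G contains the 4-clique {c, d, e, f}. A clique must lie in a single bag of any decomposition, so no decomposition can have width below 3. Combining the bounds, tw(G) = 3.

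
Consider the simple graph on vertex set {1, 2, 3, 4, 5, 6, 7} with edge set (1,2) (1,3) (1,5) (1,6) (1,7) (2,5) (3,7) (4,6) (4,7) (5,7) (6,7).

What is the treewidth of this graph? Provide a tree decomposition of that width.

Every bag has size at most 3, so the width is 3 − 1 = 2 and tw(G) ≤ 2. On the other hand G contains the 3-clique {1, 2, 5}. A clique must lie in a single bag of any decomposition, so no decomposition can have width below 2. Therefore the treewidth is 2.

Treewidth 2.
One such decomposition:
Bags: B1 = {1, 5, 7}  B2 = {1, 6, 7}  B3 = {4, 6, 7}  B4 = {1, 3, 7}  B5 = {1, 2, 5}
Tree: B1–B2, B2–B3, B1–B4, B1–B5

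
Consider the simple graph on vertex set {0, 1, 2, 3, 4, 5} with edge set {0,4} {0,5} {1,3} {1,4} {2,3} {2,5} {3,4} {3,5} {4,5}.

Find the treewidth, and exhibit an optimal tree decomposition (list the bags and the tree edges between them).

Treewidth 2.
Bags: B1 = {0, 4, 5}  B2 = {3, 4, 5}  B3 = {1, 3, 4}  B4 = {2, 3, 5}
Tree: B1–B2, B2–B3, B2–B4

The largest bag has 3 vertices, giving width 2; this decomposition certifies tw(G) ≤ 2. On the other hand G contains the 3-clique {0, 4, 5}. A clique must lie in a single bag of any decomposition, so no decomposition can have width below 2. Combining the bounds, tw(G) = 2.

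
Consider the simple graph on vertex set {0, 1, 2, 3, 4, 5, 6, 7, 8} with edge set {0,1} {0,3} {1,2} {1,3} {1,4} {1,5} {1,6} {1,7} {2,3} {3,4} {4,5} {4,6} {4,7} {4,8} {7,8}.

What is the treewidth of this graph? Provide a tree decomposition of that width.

Treewidth 2.
Bags: B1 = {1, 4, 5}  B2 = {1, 4, 7}  B3 = {1, 3, 4}  B4 = {1, 2, 3}  B5 = {4, 7, 8}  B6 = {1, 4, 6}  B7 = {0, 1, 3}
Tree: B1–B2, B1–B3, B3–B4, B2–B5, B3–B6, B4–B7

Each bag holds 3 vertices, so the decomposition has width 2, which upper-bounds the treewidth. On the other hand G contains the 3-clique {4, 7, 8}. A clique must lie in a single bag of any decomposition, so no decomposition can have width below 2. The upper and lower bounds meet at 2, so that is the treewidth.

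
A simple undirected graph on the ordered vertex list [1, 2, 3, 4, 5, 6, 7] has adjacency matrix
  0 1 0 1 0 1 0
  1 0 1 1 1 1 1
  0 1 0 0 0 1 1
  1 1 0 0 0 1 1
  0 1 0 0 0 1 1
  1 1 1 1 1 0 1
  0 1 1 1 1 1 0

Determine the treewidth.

3

A width-3 tree decomposition is:
Bags: B1 = {2, 4, 6, 7}  B2 = {1, 2, 4, 6}  B3 = {2, 5, 6, 7}  B4 = {2, 3, 6, 7}
Tree: B1–B2, B1–B3, B1–B4
Every bag has size at most 4, so the width is 4 − 1 = 3 and tw(G) ≤ 3. On the other hand G contains the 4-clique {1, 2, 4, 6}. A clique must lie in a single bag of any decomposition, so no decomposition can have width below 3. Combining the bounds, tw(G) = 3.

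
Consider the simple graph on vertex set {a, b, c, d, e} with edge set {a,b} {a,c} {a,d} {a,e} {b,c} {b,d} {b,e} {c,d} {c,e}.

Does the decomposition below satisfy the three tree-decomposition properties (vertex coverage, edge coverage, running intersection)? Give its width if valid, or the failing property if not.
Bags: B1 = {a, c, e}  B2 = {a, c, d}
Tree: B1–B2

A tree decomposition must satisfy three properties: every vertex lies in some bag; for every edge, both endpoints lie together in some bag; and for every vertex, the bags containing it form a connected subtree. Here vertex b appears in no bag, so the decomposition is invalid.

No — vertex b appears in no bag.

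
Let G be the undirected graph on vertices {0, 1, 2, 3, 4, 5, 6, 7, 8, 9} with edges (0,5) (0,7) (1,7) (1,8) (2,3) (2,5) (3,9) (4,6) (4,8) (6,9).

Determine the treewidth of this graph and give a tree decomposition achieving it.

Treewidth 2.
One optimal decomposition is:
Bags: B1 = {2, 3, 9}  B2 = {2, 5, 9}  B3 = {0, 5, 9}  B4 = {0, 7, 9}  B5 = {1, 7, 9}  B6 = {1, 8, 9}  B7 = {4, 8, 9}  B8 = {4, 6, 9}
Tree: B1–B2, B2–B3, B3–B4, B4–B5, B5–B6, B6–B7, B7–B8

Every bag has size at most 3, so the width is 3 − 1 = 2 and tw(G) ≤ 2. Since 9–3–2–5–0–7–1–8–4–6–9 is a cycle in G, G is not acyclic. Forests are exactly the graphs of treewidth ≤ 1, so tw(G) ≥ 2. Combining the bounds, tw(G) = 2.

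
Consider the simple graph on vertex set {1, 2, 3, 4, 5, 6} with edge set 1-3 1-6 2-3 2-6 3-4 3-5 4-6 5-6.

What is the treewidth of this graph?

2

A width-2 tree decomposition is:
Bags: B1 = {3, 4, 6}  B2 = {1, 3, 6}  B3 = {3, 5, 6}  B4 = {2, 3, 6}
Tree: B1–B2, B2–B3, B3–B4
The largest bag has 3 vertices, giving width 2; this decomposition certifies tw(G) ≤ 2. For the lower bound, G contains the cycle 3–4–6–1–3, so G is not a forest; only forests have treewidth ≤ 1, hence tw(G) ≥ 2. Hence tw(G) = 2 exactly.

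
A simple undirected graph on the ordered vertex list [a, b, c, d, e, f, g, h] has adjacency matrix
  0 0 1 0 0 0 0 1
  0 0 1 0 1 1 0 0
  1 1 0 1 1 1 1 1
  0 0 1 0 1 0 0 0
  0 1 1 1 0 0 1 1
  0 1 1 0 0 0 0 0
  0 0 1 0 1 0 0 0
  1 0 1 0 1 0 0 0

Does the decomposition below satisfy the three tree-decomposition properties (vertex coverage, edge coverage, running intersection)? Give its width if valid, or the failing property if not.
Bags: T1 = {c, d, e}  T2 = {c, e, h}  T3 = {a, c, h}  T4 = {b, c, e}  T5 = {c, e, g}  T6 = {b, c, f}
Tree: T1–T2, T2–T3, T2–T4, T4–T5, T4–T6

Yes; width 2.

Vertex coverage: the bags together contain {a, b, c, d, e, f, g, h}, the full vertex set. Edge coverage: each edge of G has both endpoints in at least one bag. Running intersection: for every vertex, the bags containing it form a connected subtree. All three properties hold, so this is a valid tree decomposition of width max|bag| − 1 = 2, and hence tw(G) ≤ 2.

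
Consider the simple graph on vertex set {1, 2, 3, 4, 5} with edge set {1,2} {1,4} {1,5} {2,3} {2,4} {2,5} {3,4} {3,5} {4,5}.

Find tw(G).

3

A width-3 tree decomposition is:
Bags: B1 = {2, 3, 4, 5}  B2 = {1, 2, 4, 5}
Tree: B1–B2
Each bag holds 4 vertices, so the decomposition has width 3, which upper-bounds the treewidth. Conversely, {1, 2, 4, 5} is a clique of size 4, and the vertices of any clique must share a bag in every tree decomposition; so some bag has ≥ 4 vertices and tw(G) ≥ 3. Hence tw(G) = 3 exactly.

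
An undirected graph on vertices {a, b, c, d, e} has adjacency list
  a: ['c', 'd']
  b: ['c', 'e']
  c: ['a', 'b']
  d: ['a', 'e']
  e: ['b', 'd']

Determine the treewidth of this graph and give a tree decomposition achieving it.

Treewidth 2.
One such decomposition:
Bags: B1 = {a, c, d}  B2 = {b, c, d}  B3 = {b, d, e}
Tree: B1–B2, B2–B3

Every bag has size at most 3, so the width is 3 − 1 = 2 and tw(G) ≤ 2. Since d–a–c–b–e–d is a cycle in G, G is not acyclic. Forests are exactly the graphs of treewidth ≤ 1, so tw(G) ≥ 2. Therefore the treewidth is 2.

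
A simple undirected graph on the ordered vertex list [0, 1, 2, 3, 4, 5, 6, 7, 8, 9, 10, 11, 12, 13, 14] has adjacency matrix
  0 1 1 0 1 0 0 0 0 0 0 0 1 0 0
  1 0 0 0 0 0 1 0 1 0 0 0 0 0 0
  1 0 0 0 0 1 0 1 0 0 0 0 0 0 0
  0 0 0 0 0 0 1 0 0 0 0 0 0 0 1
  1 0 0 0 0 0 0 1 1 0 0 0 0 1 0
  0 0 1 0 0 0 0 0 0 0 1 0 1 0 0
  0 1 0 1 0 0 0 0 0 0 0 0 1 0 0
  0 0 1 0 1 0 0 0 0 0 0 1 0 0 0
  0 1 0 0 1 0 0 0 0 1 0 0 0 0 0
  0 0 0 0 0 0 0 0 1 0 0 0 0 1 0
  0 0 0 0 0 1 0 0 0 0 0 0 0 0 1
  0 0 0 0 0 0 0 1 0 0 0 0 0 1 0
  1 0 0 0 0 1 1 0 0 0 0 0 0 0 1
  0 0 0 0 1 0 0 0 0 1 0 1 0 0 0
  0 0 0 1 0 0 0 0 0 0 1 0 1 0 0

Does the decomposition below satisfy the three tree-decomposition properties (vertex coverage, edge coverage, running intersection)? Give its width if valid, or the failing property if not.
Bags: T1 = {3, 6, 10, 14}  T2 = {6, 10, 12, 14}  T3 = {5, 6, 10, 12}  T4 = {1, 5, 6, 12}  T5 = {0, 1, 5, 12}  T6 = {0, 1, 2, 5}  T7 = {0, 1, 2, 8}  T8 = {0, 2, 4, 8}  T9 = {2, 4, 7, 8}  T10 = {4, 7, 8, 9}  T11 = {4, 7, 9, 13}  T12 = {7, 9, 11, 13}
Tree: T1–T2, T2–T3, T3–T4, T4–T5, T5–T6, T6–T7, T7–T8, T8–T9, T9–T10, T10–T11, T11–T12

Yes; width 3.

Checking the three conditions: (i) the bags cover all of {0, 1, 2, 3, 4, 5, 6, 7, 8, 9, 10, 11, 12, 13, 14}; (ii) for each edge, some bag contains both endpoints; (iii) the bags containing any fixed vertex form a subtree. All hold, so the decomposition is valid with width 4 − 1 = 3.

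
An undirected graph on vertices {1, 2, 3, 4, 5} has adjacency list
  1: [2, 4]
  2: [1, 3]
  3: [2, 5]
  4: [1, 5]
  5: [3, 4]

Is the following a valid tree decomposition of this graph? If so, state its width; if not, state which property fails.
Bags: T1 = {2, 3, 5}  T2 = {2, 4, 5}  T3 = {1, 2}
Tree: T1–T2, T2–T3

No — edge (4,1) lies in no bag.

A tree decomposition must satisfy three properties: every vertex lies in some bag; for every edge, both endpoints lie together in some bag; and for every vertex, the bags containing it form a connected subtree. Here edge (4,1) lies in no bag, so the decomposition is invalid.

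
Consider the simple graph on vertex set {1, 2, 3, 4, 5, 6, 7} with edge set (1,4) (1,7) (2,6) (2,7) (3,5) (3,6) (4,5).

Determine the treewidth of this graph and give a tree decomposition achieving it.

Treewidth 2.
One such decomposition:
Bags: B1 = {2, 6, 7}  B2 = {3, 6, 7}  B3 = {3, 5, 7}  B4 = {4, 5, 7}  B5 = {1, 4, 7}
Tree: B1–B2, B2–B3, B3–B4, B4–B5

The largest bag has 3 vertices, giving width 2; this decomposition certifies tw(G) ≤ 2. Since 7–2–6–3–5–4–1–7 is a cycle in G, G is not acyclic. Forests are exactly the graphs of treewidth ≤ 1, so tw(G) ≥ 2. The upper and lower bounds meet at 2, so that is the treewidth.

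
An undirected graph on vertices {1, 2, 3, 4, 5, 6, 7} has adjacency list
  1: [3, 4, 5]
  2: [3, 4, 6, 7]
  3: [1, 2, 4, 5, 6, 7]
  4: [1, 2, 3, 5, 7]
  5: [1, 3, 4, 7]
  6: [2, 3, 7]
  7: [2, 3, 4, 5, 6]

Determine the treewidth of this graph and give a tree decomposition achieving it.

Each bag holds 4 vertices, so the decomposition has width 3, which upper-bounds the treewidth. For the lower bound, the 4 vertices {2, 3, 4, 7} are pairwise adjacent, and any tree decomposition puts a clique entirely inside one bag — forcing width ≥ 3. Combining the bounds, tw(G) = 3.

Treewidth 3.
One optimal decomposition is:
Bags: B1 = {1, 3, 4, 5}  B2 = {3, 4, 5, 7}  B3 = {2, 3, 4, 7}  B4 = {2, 3, 6, 7}
Tree: B1–B2, B2–B3, B3–B4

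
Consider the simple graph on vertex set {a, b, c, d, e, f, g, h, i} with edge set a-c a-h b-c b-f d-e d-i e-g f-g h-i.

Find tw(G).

A width-2 tree decomposition is:
Bags: B1 = {d, e, i}  B2 = {e, g, i}  B3 = {f, g, i}  B4 = {b, f, i}  B5 = {b, c, i}  B6 = {a, c, i}  B7 = {a, h, i}
Tree: B1–B2, B2–B3, B3–B4, B4–B5, B5–B6, B6–B7
The largest bag has 3 vertices, giving width 2; this decomposition certifies tw(G) ≤ 2. Since i–d–e–g–f–b–c–a–h–i is a cycle in G, G is not acyclic. Forests are exactly the graphs of treewidth ≤ 1, so tw(G) ≥ 2. Hence tw(G) = 2 exactly.

2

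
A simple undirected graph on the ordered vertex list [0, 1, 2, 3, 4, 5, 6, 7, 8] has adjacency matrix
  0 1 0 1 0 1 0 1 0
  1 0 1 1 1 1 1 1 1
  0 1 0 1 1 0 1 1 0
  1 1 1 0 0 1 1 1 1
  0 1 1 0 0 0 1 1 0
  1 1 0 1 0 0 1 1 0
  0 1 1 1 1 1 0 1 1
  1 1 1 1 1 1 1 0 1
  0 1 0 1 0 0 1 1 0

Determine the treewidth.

4

A width-4 tree decomposition is:
Bags: B1 = {1, 2, 4, 6, 7}  B2 = {1, 2, 3, 6, 7}  B3 = {1, 3, 5, 6, 7}  B4 = {1, 3, 6, 7, 8}  B5 = {0, 1, 3, 5, 7}
Tree: B1–B2, B2–B3, B2–B4, B3–B5
Each bag holds 5 vertices, so the decomposition has width 4, which upper-bounds the treewidth. Conversely, {0, 1, 3, 5, 7} is a clique of size 5, and the vertices of any clique must share a bag in every tree decomposition; so some bag has ≥ 5 vertices and tw(G) ≥ 4. Hence tw(G) = 4 exactly.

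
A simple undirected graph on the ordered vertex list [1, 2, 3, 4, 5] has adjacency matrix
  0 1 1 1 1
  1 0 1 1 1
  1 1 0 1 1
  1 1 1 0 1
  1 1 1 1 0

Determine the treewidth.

4

A width-4 tree decomposition is:
Bags: B1 = {1, 2, 3, 4, 5}
Tree: (single bag)
With just one bag of size 5, the width is 5 − 1 = 4, so tw(G) ≤ 4. Conversely, {1, 2, 3, 4, 5} is a clique of size 5, and the vertices of any clique must share a bag in every tree decomposition; so some bag has ≥ 5 vertices and tw(G) ≥ 4. Hence tw(G) = 4 exactly.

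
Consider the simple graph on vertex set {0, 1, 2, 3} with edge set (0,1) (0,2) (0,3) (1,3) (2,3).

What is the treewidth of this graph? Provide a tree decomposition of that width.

Treewidth 2.
One such decomposition:
Bags: B1 = {0, 1, 3}  B2 = {0, 2, 3}
Tree: B1–B2

The largest bag has 3 vertices, giving width 2; this decomposition certifies tw(G) ≤ 2. On the other hand G contains the 3-clique {0, 1, 3}. A clique must lie in a single bag of any decomposition, so no decomposition can have width below 2. The upper and lower bounds meet at 2, so that is the treewidth.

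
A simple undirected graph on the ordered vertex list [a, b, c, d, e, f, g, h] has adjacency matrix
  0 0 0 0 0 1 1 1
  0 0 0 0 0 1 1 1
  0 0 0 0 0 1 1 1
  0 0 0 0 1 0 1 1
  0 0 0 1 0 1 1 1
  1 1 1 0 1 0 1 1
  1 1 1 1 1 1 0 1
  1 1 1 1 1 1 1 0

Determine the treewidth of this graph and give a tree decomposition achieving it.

The largest bag has 4 vertices, giving width 3; this decomposition certifies tw(G) ≤ 3. For the lower bound, the 4 vertices {d, e, g, h} are pairwise adjacent, and any tree decomposition puts a clique entirely inside one bag — forcing width ≥ 3. Hence tw(G) = 3 exactly.

Treewidth 3.
Bags: B1 = {c, f, g, h}  B2 = {e, f, g, h}  B3 = {d, e, g, h}  B4 = {a, f, g, h}  B5 = {b, f, g, h}
Tree: B1–B2, B2–B3, B1–B4, B4–B5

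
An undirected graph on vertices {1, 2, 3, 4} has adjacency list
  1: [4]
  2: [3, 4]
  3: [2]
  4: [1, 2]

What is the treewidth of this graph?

A width-1 tree decomposition is:
Bags: B1 = {1, 4}  B2 = {2, 4}  B3 = {2, 3}
Tree: B1–B2, B2–B3
Every bag has size at most 2, so the width is 2 − 1 = 1 and tw(G) ≤ 1. Since G has at least one edge (e.g. 1–4), it is not an edgeless graph, so tw(G) ≥ 1. The upper and lower bounds meet at 1, so that is the treewidth.

1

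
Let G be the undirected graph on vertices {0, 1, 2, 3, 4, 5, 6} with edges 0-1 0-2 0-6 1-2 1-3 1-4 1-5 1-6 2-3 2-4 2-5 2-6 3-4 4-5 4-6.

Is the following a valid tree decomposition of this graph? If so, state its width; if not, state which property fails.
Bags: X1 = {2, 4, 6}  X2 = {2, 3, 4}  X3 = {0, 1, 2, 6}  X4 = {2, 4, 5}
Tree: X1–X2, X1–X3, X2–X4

A tree decomposition must satisfy three properties: every vertex lies in some bag; for every edge, both endpoints lie together in some bag; and for every vertex, the bags containing it form a connected subtree. Here edge (1,4) lies in no bag, so the decomposition is invalid.

No — edge (1,4) lies in no bag.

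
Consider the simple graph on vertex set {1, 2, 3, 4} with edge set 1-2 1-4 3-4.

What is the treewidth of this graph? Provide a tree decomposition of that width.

Treewidth 1.
One such decomposition:
Bags: B1 = {1, 2}  B2 = {1, 4}  B3 = {3, 4}
Tree: B1–B2, B2–B3

Every bag has size at most 2, so the width is 2 − 1 = 1 and tw(G) ≤ 1. Since G has at least one edge (e.g. 2–1), it is not an edgeless graph, so tw(G) ≥ 1. Combining the bounds, tw(G) = 1.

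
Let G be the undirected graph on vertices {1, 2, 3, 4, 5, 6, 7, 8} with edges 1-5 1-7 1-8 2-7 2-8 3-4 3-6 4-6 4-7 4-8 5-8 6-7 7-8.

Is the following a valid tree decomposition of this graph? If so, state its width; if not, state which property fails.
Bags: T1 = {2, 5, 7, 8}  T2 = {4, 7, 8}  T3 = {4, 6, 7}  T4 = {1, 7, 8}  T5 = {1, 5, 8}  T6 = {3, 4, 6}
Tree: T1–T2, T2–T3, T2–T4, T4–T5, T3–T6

A tree decomposition must satisfy three properties: every vertex lies in some bag; for every edge, both endpoints lie together in some bag; and for every vertex, the bags containing it form a connected subtree. Here bags containing vertex 5 are not connected in the tree, so the decomposition is invalid.

No — bags containing vertex 5 are not connected in the tree.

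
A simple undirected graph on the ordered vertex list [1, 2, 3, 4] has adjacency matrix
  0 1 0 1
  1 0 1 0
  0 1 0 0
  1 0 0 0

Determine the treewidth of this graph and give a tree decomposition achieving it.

Treewidth 1.
Bags: B1 = {1, 4}  B2 = {1, 2}  B3 = {2, 3}
Tree: B1–B2, B2–B3

Each bag holds 2 vertices, so the decomposition has width 1, which upper-bounds the treewidth. Any graph with an edge has treewidth ≥ 1, and G has the edge 4–1. Hence tw(G) = 1 exactly.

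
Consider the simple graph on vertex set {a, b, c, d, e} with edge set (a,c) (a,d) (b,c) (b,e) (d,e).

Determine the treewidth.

2

A width-2 tree decomposition is:
Bags: B1 = {b, d, e}  B2 = {b, c, d}  B3 = {a, c, d}
Tree: B1–B2, B2–B3
The largest bag has 3 vertices, giving width 2; this decomposition certifies tw(G) ≤ 2. For the lower bound, G contains the cycle d–e–b–c–a–d, so G is not a forest; only forests have treewidth ≤ 1, hence tw(G) ≥ 2. Therefore the treewidth is 2.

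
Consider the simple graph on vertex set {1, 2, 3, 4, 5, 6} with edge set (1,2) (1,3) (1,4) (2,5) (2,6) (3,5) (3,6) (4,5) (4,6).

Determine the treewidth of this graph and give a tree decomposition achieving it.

Treewidth 3.
One optimal decomposition is:
Bags: B1 = {2, 3, 4, 6}  B2 = {2, 3, 4, 5}  B3 = {1, 2, 3, 4}
Tree: B1–B2, B2–B3

Each bag holds 4 vertices, so the decomposition has width 3, which upper-bounds the treewidth. For the lower bound: the 4 vertex sets {3,6}, {2,5}, {4}, {1} are disjoint, each induces a connected subgraph, and every pair is joined by at least one edge of G. Contracting each set to a single vertex therefore yields K_{4} as a minor, and since treewidth is minor-monotone, tw(G) ≥ tw(K_{4}) = 3. Therefore the treewidth is 3.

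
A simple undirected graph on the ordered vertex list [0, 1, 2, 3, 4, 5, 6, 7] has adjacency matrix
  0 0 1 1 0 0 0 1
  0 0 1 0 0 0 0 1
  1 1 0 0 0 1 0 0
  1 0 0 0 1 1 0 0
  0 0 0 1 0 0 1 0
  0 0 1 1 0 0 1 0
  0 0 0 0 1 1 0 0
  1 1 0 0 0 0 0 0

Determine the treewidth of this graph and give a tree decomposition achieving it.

Each bag holds 3 vertices, so the decomposition has width 2, which upper-bounds the treewidth. Since 6–4–3–5–6 is a cycle in G, G is not acyclic. Forests are exactly the graphs of treewidth ≤ 1, so tw(G) ≥ 2. Hence tw(G) = 2 exactly.

Treewidth 2.
Bags: B1 = {4, 5, 6}  B2 = {3, 4, 5}  B3 = {2, 3, 5}  B4 = {0, 2, 3}  B5 = {0, 1, 2}  B6 = {0, 1, 7}
Tree: B1–B2, B2–B3, B3–B4, B4–B5, B5–B6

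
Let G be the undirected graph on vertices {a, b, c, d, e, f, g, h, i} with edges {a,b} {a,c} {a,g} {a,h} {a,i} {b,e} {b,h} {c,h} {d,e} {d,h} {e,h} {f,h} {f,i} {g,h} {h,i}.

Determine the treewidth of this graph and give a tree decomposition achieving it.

Treewidth 2.
One optimal decomposition is:
Bags: B1 = {b, e, h}  B2 = {a, b, h}  B3 = {a, h, i}  B4 = {f, h, i}  B5 = {a, g, h}  B6 = {a, c, h}  B7 = {d, e, h}
Tree: B1–B2, B2–B3, B3–B4, B3–B5, B3–B6, B1–B7

Each bag holds 3 vertices, so the decomposition has width 2, which upper-bounds the treewidth. On the other hand G contains the 3-clique {d, e, h}. A clique must lie in a single bag of any decomposition, so no decomposition can have width below 2. The upper and lower bounds meet at 2, so that is the treewidth.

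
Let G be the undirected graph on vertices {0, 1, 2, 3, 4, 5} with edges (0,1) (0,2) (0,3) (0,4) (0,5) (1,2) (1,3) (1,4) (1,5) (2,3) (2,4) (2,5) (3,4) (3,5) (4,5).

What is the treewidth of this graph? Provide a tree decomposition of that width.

With just one bag of size 6, the width is 6 − 1 = 5, so tw(G) ≤ 5. For the lower bound, the 6 vertices {0, 1, 2, 3, 4, 5} are pairwise adjacent, and any tree decomposition puts a clique entirely inside one bag — forcing width ≥ 5. Therefore the treewidth is 5.

Treewidth 5.
Bags: B1 = {0, 1, 2, 3, 4, 5}
Tree: (single bag)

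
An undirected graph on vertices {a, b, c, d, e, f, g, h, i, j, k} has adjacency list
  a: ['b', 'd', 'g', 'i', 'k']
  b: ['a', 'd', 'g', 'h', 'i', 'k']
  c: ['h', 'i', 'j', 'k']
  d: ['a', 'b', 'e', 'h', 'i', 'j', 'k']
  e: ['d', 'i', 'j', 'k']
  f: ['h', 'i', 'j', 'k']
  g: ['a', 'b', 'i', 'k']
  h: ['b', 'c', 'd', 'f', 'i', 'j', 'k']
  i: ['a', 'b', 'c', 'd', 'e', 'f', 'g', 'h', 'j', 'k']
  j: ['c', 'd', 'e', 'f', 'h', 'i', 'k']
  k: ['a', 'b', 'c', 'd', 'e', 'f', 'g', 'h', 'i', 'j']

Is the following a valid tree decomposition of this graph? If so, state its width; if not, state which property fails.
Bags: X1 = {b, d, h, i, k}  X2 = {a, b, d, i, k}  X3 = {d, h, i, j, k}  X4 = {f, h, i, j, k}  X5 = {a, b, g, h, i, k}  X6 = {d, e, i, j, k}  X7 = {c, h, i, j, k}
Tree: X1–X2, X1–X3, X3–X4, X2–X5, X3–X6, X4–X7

No — bags containing vertex h are not connected in the tree.

A tree decomposition must satisfy three properties: every vertex lies in some bag; for every edge, both endpoints lie together in some bag; and for every vertex, the bags containing it form a connected subtree. Here bags containing vertex h are not connected in the tree, so the decomposition is invalid.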